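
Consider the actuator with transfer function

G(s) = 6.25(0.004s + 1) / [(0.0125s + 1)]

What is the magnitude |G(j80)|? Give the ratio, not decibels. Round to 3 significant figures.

4.64

At ω = 80 rad/s:
zero (1 + j80·0.004) = 1 + j0.32 → |·| ≈ 1.05, ∠ ≈ 17.74°
pole (1 + j80·0.0125) = 1 + j1 → |·| ≈ 1.4142, ∠ ≈ 45.00°
|G| = 6.25 · 1.05 / (1.4142) ≈ 4.6404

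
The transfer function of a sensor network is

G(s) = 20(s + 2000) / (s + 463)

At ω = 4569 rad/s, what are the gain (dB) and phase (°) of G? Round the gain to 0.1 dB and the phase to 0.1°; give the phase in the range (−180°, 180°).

At s = jω = j4569:
zero (s+2000): 2000 + j4569 → |·| = √(2000²+4569²) = √24875761 ≈ 4987.6, ∠ = arctan(4569/2000) ≈ 66.36°
pole (s+463): 463 + j4569 → |·| = √(463²+4569²) = √21090130 ≈ 4592.4, ∠ = arctan(4569/463) ≈ 84.21°
|G| = 20 · 4987.6 / 4592.4 ≈ 21.721
Gain = 20 log₁₀(21.721) ≈ 26.74 dB
∠G = 66.36° − 84.21° = -17.85°

26.7 dB, -17.9°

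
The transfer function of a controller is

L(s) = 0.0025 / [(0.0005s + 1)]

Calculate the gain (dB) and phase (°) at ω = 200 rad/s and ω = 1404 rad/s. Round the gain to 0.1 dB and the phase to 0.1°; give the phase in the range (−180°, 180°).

ω = 200: -52.1 dB, -5.7°; ω = 1404: -53.8 dB, -35.1°

At ω = 200 rad/s:
pole (1 + j200·0.0005) = 1 + j0.1 → |·| ≈ 1.005, ∠ ≈ 5.71°
|L| = 0.0025 · 1 / (1.005) ≈ 0.0024876
Gain = 20 log₁₀(0.0024876) ≈ -52.08 dB
∠L = (0°) − (5.71°) = -5.71°

At ω = 1404 rad/s:
pole (1 + j1404·0.0005) = 1 + j0.702 → |·| ≈ 1.2218, ∠ ≈ 35.07°
|L| = 0.0025 · 1 / (1.2218) ≈ 0.0020462
Gain = 20 log₁₀(0.0020462) ≈ -53.78 dB
∠L = (0°) − (35.07°) = -35.07°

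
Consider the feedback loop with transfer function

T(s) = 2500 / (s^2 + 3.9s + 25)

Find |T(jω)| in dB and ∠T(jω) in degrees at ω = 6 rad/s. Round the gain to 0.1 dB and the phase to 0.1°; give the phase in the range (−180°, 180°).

39.7 dB, -115.2°

At s = jω = j6:
quadratic: (j6)² + 3.9·j6 + 25 = -11 + j23.4 → |·| ≈ 25.857, ∠ ≈ 115.18°
|T| = 2500 / 25.857 ≈ 96.686
Gain = 20 log₁₀(96.686) ≈ 39.71 dB
∠T = 0.00° − 115.18° = -115.18°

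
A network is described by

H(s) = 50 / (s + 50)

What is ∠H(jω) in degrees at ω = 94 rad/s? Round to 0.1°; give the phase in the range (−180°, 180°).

At s = jω = j94:
pole (s+50): 50 + j94 → |·| = √(50²+94²) = √11336 ≈ 106.47, ∠ = arctan(94/50) ≈ 61.99°
∠H = 0.00° − 61.99° = -61.99°

-62.0°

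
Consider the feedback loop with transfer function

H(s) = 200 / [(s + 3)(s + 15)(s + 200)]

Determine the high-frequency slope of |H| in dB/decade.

-60 dB/decade

Each pole contributes −20 dB/decade at high frequency; each zero contributes +20 dB/decade.
Net: 0 zero(s) − 3 pole(s) → -60 dB/decade.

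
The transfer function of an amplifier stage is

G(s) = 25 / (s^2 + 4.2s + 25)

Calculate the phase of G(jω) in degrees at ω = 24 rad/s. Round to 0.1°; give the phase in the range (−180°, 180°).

-169.6°

At s = jω = j24:
quadratic: (j24)² + 4.2·j24 + 25 = -551 + j100.8 → |·| ≈ 560.14, ∠ ≈ 169.63°
∠G = 0.00° − 169.63° = -169.63°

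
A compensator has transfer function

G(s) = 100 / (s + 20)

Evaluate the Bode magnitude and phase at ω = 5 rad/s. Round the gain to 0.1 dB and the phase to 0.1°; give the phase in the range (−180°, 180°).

13.7 dB, -14.0°

Substitute s = j5:
Numerator: 100 = 100 + j0
Denominator: (j5) + 20 = 20 + j5
|N| = √(100² + 0²) ≈ 100, ∠N ≈ 0.00°
|D| = √(20² + 5²) ≈ 20.616, ∠D ≈ 14.04°
|G| = 100 / 20.616 ≈ 4.8506
Gain = 20 log₁₀(4.8506) ≈ 13.72 dB
∠G = 0.00° − 14.04° = -14.04°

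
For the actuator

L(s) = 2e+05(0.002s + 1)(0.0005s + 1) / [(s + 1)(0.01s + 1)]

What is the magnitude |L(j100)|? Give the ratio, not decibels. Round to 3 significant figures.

1.44e+03

At ω = 100 rad/s:
zero (1 + j100·0.002) = 1 + j0.2 → |·| ≈ 1.0198, ∠ ≈ 11.31°
zero (1 + j100·0.0005) = 1 + j0.05 → |·| ≈ 1.0012, ∠ ≈ 2.86°
pole (1 + j100·1) = 1 + j100 → |·| ≈ 100, ∠ ≈ 89.43°
pole (1 + j100·0.01) = 1 + j1 → |·| ≈ 1.4142, ∠ ≈ 45.00°
|L| = 2e+05 · 1.0198 · 1.0012 / (100 · 1.4142) ≈ 1444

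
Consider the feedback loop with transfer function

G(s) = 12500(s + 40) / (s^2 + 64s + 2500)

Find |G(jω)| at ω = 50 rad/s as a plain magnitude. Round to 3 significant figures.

At s = jω = j50:
zero (s+40): 40 + j50 → |·| = √(40²+50²) = √4100 ≈ 64.031, ∠ = arctan(50/40) ≈ 51.34°
quadratic: (j50)² + 64·j50 + 2500 = 0 + j3200 → |·| ≈ 3200, ∠ ≈ 90.00°
|G| = 12500 · 64.031 / 3200 ≈ 250.12

250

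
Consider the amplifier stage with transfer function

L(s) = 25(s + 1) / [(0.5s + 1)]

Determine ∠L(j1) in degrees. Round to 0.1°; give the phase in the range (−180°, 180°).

At ω = 1 rad/s:
zero (1 + j1·1) = 1 + j1 → |·| ≈ 1.4142, ∠ ≈ 45.00°
pole (1 + j1·0.5) = 1 + j0.5 → |·| ≈ 1.118, ∠ ≈ 26.57°
∠L = (45.00°) − (26.57°) = 18.43°

18.4°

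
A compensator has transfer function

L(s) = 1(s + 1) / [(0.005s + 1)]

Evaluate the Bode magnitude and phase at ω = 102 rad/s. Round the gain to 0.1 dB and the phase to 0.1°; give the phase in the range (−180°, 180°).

At ω = 102 rad/s:
zero (1 + j102·1) = 1 + j102 → |·| ≈ 102, ∠ ≈ 89.44°
pole (1 + j102·0.005) = 1 + j0.51 → |·| ≈ 1.1225, ∠ ≈ 27.02°
|L| = 1 · 102 / (1.1225) ≈ 90.869
Gain = 20 log₁₀(90.869) ≈ 39.17 dB
∠L = (89.44°) − (27.02°) = 62.42°

39.2 dB, 62.4°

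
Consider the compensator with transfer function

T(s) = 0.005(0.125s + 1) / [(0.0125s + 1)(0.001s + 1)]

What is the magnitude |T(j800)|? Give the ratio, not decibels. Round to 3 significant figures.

At ω = 800 rad/s:
zero (1 + j800·0.125) = 1 + j100 → |·| ≈ 100, ∠ ≈ 89.43°
pole (1 + j800·0.0125) = 1 + j10 → |·| ≈ 10.05, ∠ ≈ 84.29°
pole (1 + j800·0.001) = 1 + j0.8 → |·| ≈ 1.2806, ∠ ≈ 38.66°
|T| = 0.005 · 100 / (10.05 · 1.2806) ≈ 0.03885

0.0389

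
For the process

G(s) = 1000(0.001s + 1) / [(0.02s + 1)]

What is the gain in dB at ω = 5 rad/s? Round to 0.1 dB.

60.0 dB

At ω = 5 rad/s:
zero (1 + j5·0.001) = 1 + j0.005 → |·| ≈ 1, ∠ ≈ 0.29°
pole (1 + j5·0.02) = 1 + j0.1 → |·| ≈ 1.005, ∠ ≈ 5.71°
|G| = 1000 · 1 / (1.005) ≈ 995.02
Gain = 20 log₁₀(995.02) ≈ 59.96 dB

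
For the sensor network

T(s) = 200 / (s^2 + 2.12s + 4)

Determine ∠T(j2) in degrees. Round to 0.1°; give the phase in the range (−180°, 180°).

-90.0°

At s = jω = j2:
quadratic: (j2)² + 2.12·j2 + 4 = 0 + j4.24 → |·| ≈ 4.24, ∠ ≈ 90.00°
∠T = 0.00° − 90.00° = -90.00°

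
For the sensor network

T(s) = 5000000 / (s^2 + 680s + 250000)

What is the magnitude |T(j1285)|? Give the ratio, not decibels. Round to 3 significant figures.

3.03

At s = jω = j1285:
quadratic: (j1285)² + 680·j1285 + 250000 = -1401225 + j873800 → |·| ≈ 1.6514e+06, ∠ ≈ 148.05°
|T| = 5000000 / 1.6514e+06 ≈ 3.0277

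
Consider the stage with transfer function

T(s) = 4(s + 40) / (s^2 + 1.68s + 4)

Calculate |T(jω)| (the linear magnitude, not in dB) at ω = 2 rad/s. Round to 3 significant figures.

47.7

At s = jω = j2:
zero (s+40): 40 + j2 → |·| = √(40²+2²) = √1604 ≈ 40.05, ∠ = arctan(2/40) ≈ 2.86°
quadratic: (j2)² + 1.68·j2 + 4 = 0 + j3.36 → |·| ≈ 3.36, ∠ ≈ 90.00°
|T| = 4 · 40.05 / 3.36 ≈ 47.679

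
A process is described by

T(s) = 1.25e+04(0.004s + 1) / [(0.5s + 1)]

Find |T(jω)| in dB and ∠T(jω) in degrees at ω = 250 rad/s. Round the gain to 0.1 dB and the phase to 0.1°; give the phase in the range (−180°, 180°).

43.0 dB, -44.5°

At ω = 250 rad/s:
zero (1 + j250·0.004) = 1 + j1 → |·| ≈ 1.4142, ∠ ≈ 45.00°
pole (1 + j250·0.5) = 1 + j125 → |·| ≈ 125, ∠ ≈ 89.54°
|T| = 1.25e+04 · 1.4142 / (125) ≈ 141.42
Gain = 20 log₁₀(141.42) ≈ 43.01 dB
∠T = (45.00°) − (89.54°) = -44.54°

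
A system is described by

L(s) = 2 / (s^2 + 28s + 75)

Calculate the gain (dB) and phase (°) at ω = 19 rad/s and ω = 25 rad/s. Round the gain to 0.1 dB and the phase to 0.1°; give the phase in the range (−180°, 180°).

Substitute s = j19:
Numerator: 2 = 2 + j0
Denominator: (j19)^2 + 28(j19) + 75 = -286 + j532
|N| = √(2² + 0²) ≈ 2, ∠N ≈ 0.00°
|D| = √(286² + 532²) ≈ 604, ∠D ≈ 118.26°
|L| = 2 / 604 ≈ 0.0033113
Gain = 20 log₁₀(0.0033113) ≈ -49.60 dB
∠L = 0.00° − 118.26° = -118.26°

Substitute s = j25:
Numerator: 2 = 2 + j0
Denominator: (j25)^2 + 28(j25) + 75 = -550 + j700
|N| = √(2² + 0²) ≈ 2, ∠N ≈ 0.00°
|D| = √(550² + 700²) ≈ 890.22, ∠D ≈ 128.16°
|L| = 2 / 890.22 ≈ 0.0022466
Gain = 20 log₁₀(0.0022466) ≈ -52.97 dB
∠L = 0.00° − 128.16° = -128.16°

ω = 19: -49.6 dB, -118.3°; ω = 25: -53.0 dB, -128.2°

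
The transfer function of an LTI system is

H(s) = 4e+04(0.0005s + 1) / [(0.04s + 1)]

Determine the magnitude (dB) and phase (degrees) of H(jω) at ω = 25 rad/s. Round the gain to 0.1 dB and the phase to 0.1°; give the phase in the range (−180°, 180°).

At ω = 25 rad/s:
zero (1 + j25·0.0005) = 1 + j0.0125 → |·| ≈ 1.0001, ∠ ≈ 0.72°
pole (1 + j25·0.04) = 1 + j1 → |·| ≈ 1.4142, ∠ ≈ 45.00°
|H| = 4e+04 · 1.0001 / (1.4142) ≈ 28287
Gain = 20 log₁₀(28287) ≈ 89.03 dB
∠H = (0.72°) − (45.00°) = -44.28°

89.0 dB, -44.3°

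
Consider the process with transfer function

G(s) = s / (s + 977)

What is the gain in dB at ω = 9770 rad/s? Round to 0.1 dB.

-0.0 dB

At s = jω = j9770:
zero at origin: s = j9770 → |·| = 9770, ∠ = 90.00°
pole (s+977): 977 + j9770 → |·| = √(977²+9770²) = √96407429 ≈ 9818.7, ∠ = arctan(9770/977) ≈ 84.29°
|G| = 1 · 9770 / 9818.7 ≈ 0.99504
Gain = 20 log₁₀(0.99504) ≈ -0.04 dB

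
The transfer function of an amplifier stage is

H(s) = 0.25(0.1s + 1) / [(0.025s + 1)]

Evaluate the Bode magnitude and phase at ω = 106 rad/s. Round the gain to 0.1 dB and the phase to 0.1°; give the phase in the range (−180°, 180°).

At ω = 106 rad/s:
zero (1 + j106·0.1) = 1 + j10.6 → |·| ≈ 10.647, ∠ ≈ 84.61°
pole (1 + j106·0.025) = 1 + j2.65 → |·| ≈ 2.8324, ∠ ≈ 69.33°
|H| = 0.25 · 10.647 / (2.8324) ≈ 0.93975
Gain = 20 log₁₀(0.93975) ≈ -0.54 dB
∠H = (84.61°) − (69.33°) = 15.28°

-0.5 dB, 15.3°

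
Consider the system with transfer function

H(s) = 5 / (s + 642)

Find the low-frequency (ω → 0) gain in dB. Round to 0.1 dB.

H(0) = 5 / (642) ≈ 0.0077882
20 log₁₀(0.0077882) ≈ -42.17 dB

-42.2 dB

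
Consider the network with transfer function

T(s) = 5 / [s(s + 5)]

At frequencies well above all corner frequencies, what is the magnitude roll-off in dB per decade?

-40 dB/decade

Each pole contributes −20 dB/decade at high frequency; each zero contributes +20 dB/decade.
Net: 0 zero(s) − 2 pole(s) → -40 dB/decade.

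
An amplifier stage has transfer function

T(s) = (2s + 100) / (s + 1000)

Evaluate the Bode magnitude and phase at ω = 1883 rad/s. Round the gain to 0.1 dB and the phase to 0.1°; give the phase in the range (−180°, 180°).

4.9 dB, 26.5°

Substitute s = j1883:
Numerator: 2(j1883) + 100 = 100 + j3766
Denominator: (j1883) + 1000 = 1000 + j1883
|N| = √(100² + 3766²) ≈ 3767.3, ∠N ≈ 88.48°
|D| = √(1000² + 1883²) ≈ 2132.1, ∠D ≈ 62.03°
|T| = 3767.3 / 2132.1 ≈ 1.7669
Gain = 20 log₁₀(1.7669) ≈ 4.94 dB
∠T = 88.48° − 62.03° = 26.45°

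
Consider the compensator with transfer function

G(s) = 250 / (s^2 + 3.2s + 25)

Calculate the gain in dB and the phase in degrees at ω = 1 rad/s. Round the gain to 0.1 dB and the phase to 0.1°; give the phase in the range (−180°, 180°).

20.3 dB, -7.6°

At s = jω = j1:
quadratic: (j1)² + 3.2·j1 + 25 = 24 + j3.2 → |·| ≈ 24.212, ∠ ≈ 7.59°
|G| = 250 / 24.212 ≈ 10.325
Gain = 20 log₁₀(10.325) ≈ 20.28 dB
∠G = 0.00° − 7.59° = -7.59°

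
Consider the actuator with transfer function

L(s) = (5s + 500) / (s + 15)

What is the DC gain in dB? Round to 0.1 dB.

L(0) = 500 / 15 ≈ 33.333
20 log₁₀(33.333) ≈ 30.46 dB

30.5 dB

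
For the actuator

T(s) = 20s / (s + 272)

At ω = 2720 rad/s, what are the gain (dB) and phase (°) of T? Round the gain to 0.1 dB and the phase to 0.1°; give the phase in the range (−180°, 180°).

26.0 dB, 5.7°

At s = jω = j2720:
zero at origin: s = j2720 → |·| = 2720, ∠ = 90.00°
pole (s+272): 272 + j2720 → |·| = √(272²+2720²) = √7472384 ≈ 2733.6, ∠ = arctan(2720/272) ≈ 84.29°
|T| = 20 · 2720 / 2733.6 ≈ 19.9
Gain = 20 log₁₀(19.9) ≈ 25.98 dB
∠T = 90.00° − 84.29° = 5.71°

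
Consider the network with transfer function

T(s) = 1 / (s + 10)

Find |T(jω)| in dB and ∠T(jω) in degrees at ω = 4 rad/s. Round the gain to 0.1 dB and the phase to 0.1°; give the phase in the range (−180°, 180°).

-20.6 dB, -21.8°

Substitute s = j4:
Numerator: 1 = 1 + j0
Denominator: (j4) + 10 = 10 + j4
|N| = √(1² + 0²) ≈ 1, ∠N ≈ 0.00°
|D| = √(10² + 4²) ≈ 10.77, ∠D ≈ 21.80°
|T| = 1 / 10.77 ≈ 0.092851
Gain = 20 log₁₀(0.092851) ≈ -20.64 dB
∠T = 0.00° − 21.80° = -21.80°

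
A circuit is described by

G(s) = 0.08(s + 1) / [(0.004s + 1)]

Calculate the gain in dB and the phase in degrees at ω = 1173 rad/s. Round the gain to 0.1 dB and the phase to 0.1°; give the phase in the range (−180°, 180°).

At ω = 1173 rad/s:
zero (1 + j1173·1) = 1 + j1173 → |·| ≈ 1173, ∠ ≈ 89.95°
pole (1 + j1173·0.004) = 1 + j4.692 → |·| ≈ 4.7974, ∠ ≈ 77.97°
|G| = 0.08 · 1173 / (4.7974) ≈ 19.561
Gain = 20 log₁₀(19.561) ≈ 25.83 dB
∠G = (89.95°) − (77.97°) = 11.98°

25.8 dB, 12.0°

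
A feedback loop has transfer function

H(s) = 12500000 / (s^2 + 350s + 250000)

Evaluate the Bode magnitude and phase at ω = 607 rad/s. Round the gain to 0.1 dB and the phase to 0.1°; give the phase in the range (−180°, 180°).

At s = jω = j607:
quadratic: (j607)² + 350·j607 + 250000 = -118449 + j212450 → |·| ≈ 2.4324e+05, ∠ ≈ 119.14°
|H| = 12500000 / 2.4324e+05 ≈ 51.39
Gain = 20 log₁₀(51.39) ≈ 34.22 dB
∠H = 0.00° − 119.14° = -119.14°

34.2 dB, -119.1°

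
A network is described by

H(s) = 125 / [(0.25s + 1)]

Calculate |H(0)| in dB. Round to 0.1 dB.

H(0) = 125 · 1 / 1 = 125
20 log₁₀(125) ≈ 41.94 dB

41.9 dB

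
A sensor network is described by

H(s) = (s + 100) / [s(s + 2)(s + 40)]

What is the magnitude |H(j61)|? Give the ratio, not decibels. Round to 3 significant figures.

0.000431

At s = jω = j61:
zero (s+100): 100 + j61 → |·| = √(100²+61²) = √13721 ≈ 117.14, ∠ = arctan(61/100) ≈ 31.38°
pole (s+2): 2 + j61 → |·| = √(2²+61²) = √3725 ≈ 61.033, ∠ = arctan(61/2) ≈ 88.12°
pole (s+40): 40 + j61 → |·| = √(40²+61²) = √5321 ≈ 72.945, ∠ = arctan(61/40) ≈ 56.75°
pole at origin: |s| = 61, ∠ = 90.00° (in denominator)
|H| = 1 · 117.14 / 2.7158e+05 ≈ 0.00043133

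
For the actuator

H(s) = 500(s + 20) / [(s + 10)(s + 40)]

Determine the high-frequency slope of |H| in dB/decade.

Each pole contributes −20 dB/decade at high frequency; each zero contributes +20 dB/decade.
Net: 1 zero(s) − 2 pole(s) → -20 dB/decade.

-20 dB/decade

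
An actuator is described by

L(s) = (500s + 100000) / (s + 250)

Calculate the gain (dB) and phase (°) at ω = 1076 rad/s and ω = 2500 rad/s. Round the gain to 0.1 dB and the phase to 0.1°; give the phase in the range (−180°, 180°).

ω = 1076: 53.9 dB, 2.6°; ω = 2500: 54.0 dB, 1.1°

Substitute s = j1076:
Numerator: 500(j1076) + 100000 = 100000 + j538000
Denominator: (j1076) + 250 = 250 + j1076
|N| = √(100000² + 538000²) ≈ 5.4721e+05, ∠N ≈ 79.47°
|D| = √(250² + 1076²) ≈ 1104.7, ∠D ≈ 76.92°
|L| = 5.4721e+05 / 1104.7 ≈ 495.35
Gain = 20 log₁₀(495.35) ≈ 53.90 dB
∠L = 79.47° − 76.92° = 2.55°

Substitute s = j2500:
Numerator: 500(j2500) + 100000 = 100000 + j1250000
Denominator: (j2500) + 250 = 250 + j2500
|N| = √(100000² + 1250000²) ≈ 1.254e+06, ∠N ≈ 85.43°
|D| = √(250² + 2500²) ≈ 2512.5, ∠D ≈ 84.29°
|L| = 1.254e+06 / 2512.5 ≈ 499.1
Gain = 20 log₁₀(499.1) ≈ 53.96 dB
∠L = 85.43° − 84.29° = 1.14°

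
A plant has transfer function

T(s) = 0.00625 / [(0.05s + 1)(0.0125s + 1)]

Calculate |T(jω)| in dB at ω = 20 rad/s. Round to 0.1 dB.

At ω = 20 rad/s:
pole (1 + j20·0.05) = 1 + j1 → |·| ≈ 1.4142, ∠ ≈ 45.00°
pole (1 + j20·0.0125) = 1 + j0.25 → |·| ≈ 1.0308, ∠ ≈ 14.04°
|T| = 0.00625 · 1 / (1.4142 · 1.0308) ≈ 0.0042874
Gain = 20 log₁₀(0.0042874) ≈ -47.36 dB

-47.4 dB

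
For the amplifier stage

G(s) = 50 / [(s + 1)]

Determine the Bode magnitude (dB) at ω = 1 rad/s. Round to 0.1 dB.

31.0 dB

At ω = 1 rad/s:
pole (1 + j1·1) = 1 + j1 → |·| ≈ 1.4142, ∠ ≈ 45.00°
|G| = 50 · 1 / (1.4142) ≈ 35.356
Gain = 20 log₁₀(35.356) ≈ 30.97 dB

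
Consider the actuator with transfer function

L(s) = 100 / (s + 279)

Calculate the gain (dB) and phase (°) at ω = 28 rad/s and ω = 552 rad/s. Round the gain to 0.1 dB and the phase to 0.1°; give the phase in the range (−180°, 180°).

Substitute s = j28:
Numerator: 100 = 100 + j0
Denominator: (j28) + 279 = 279 + j28
|N| = √(100² + 0²) ≈ 100, ∠N ≈ 0.00°
|D| = √(279² + 28²) ≈ 280.4, ∠D ≈ 5.73°
|L| = 100 / 280.4 ≈ 0.35663
Gain = 20 log₁₀(0.35663) ≈ -8.96 dB
∠L = 0.00° − 5.73° = -5.73°

Substitute s = j552:
Numerator: 100 = 100 + j0
Denominator: (j552) + 279 = 279 + j552
|N| = √(100² + 0²) ≈ 100, ∠N ≈ 0.00°
|D| = √(279² + 552²) ≈ 618.5, ∠D ≈ 63.19°
|L| = 100 / 618.5 ≈ 0.16168
Gain = 20 log₁₀(0.16168) ≈ -15.83 dB
∠L = 0.00° − 63.19° = -63.19°

ω = 28: -9.0 dB, -5.7°; ω = 552: -15.8 dB, -63.2°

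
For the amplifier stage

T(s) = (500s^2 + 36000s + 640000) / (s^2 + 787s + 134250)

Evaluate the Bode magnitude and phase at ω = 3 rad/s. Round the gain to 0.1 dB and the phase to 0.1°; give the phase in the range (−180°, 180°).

Substitute s = j3:
Numerator: 500(j3)^2 + 36000(j3) + 640000 = 635500 + j108000
Denominator: (j3)^2 + 787(j3) + 134250 = 134241 + j2361
|N| = √(635500² + 108000²) ≈ 6.4461e+05, ∠N ≈ 9.64°
|D| = √(134241² + 2361²) ≈ 1.3426e+05, ∠D ≈ 1.01°
|T| = 6.4461e+05 / 1.3426e+05 ≈ 4.8012
Gain = 20 log₁₀(4.8012) ≈ 13.63 dB
∠T = 9.64° − 1.01° = 8.63°

13.6 dB, 8.6°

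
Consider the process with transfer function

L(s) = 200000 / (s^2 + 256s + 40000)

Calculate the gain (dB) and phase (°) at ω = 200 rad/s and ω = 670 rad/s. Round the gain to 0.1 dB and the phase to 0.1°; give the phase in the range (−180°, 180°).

ω = 200: 11.8 dB, -90.0°; ω = 670: -6.9 dB, -157.2°

At s = jω = j200:
quadratic: (j200)² + 256·j200 + 40000 = 0 + j51200 → |·| ≈ 51200, ∠ ≈ 90.00°
|L| = 200000 / 51200 ≈ 3.9062
Gain = 20 log₁₀(3.9062) ≈ 11.84 dB
∠L = 0.00° − 90.00° = -90.00°

At s = jω = j670:
quadratic: (j670)² + 256·j670 + 40000 = -408900 + j171520 → |·| ≈ 4.4342e+05, ∠ ≈ 157.24°
|L| = 200000 / 4.4342e+05 ≈ 0.45104
Gain = 20 log₁₀(0.45104) ≈ -6.92 dB
∠L = 0.00° − 157.24° = -157.24°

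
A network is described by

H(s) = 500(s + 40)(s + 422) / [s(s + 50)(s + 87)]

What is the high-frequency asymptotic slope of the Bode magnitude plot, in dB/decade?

Each pole contributes −20 dB/decade at high frequency; each zero contributes +20 dB/decade.
Net: 2 zero(s) − 3 pole(s) → -20 dB/decade.

-20 dB/decade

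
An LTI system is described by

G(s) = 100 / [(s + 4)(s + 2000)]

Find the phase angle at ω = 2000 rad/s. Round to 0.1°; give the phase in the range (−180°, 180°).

-134.9°

At s = jω = j2000:
pole (s+4): 4 + j2000 → |·| = √(4²+2000²) = √4000016 ≈ 2000, ∠ = arctan(2000/4) ≈ 89.89°
pole (s+2000): 2000 + j2000 → |·| = √(2000²+2000²) = √8000000 ≈ 2828.4, ∠ = arctan(2000/2000) ≈ 45.00°
∠G = 0.00° − 134.89° = -134.89°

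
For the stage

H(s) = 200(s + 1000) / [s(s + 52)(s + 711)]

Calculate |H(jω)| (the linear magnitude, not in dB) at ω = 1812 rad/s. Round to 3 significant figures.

At s = jω = j1812:
zero (s+1000): 1000 + j1812 → |·| = √(1000²+1812²) = √4283344 ≈ 2069.6, ∠ = arctan(1812/1000) ≈ 61.11°
pole (s+52): 52 + j1812 → |·| = √(52²+1812²) = √3286048 ≈ 1812.7, ∠ = arctan(1812/52) ≈ 88.36°
pole (s+711): 711 + j1812 → |·| = √(711²+1812²) = √3788865 ≈ 1946.5, ∠ = arctan(1812/711) ≈ 68.58°
pole at origin: |s| = 1812, ∠ = 90.00° (in denominator)
|H| = 200 · 2069.6 / 6.3935e+09 ≈ 6.4741e-05

6.47e-05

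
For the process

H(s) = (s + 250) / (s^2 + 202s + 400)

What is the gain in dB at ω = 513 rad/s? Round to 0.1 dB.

Substitute s = j513:
Numerator: (j513) + 250 = 250 + j513
Denominator: (j513)^2 + 202(j513) + 400 = -262769 + j103626
|N| = √(250² + 513²) ≈ 570.67, ∠N ≈ 64.02°
|D| = √(262769² + 103626²) ≈ 2.8246e+05, ∠D ≈ 158.48°
|H| = 570.67 / 2.8246e+05 ≈ 0.0020204
Gain = 20 log₁₀(0.0020204) ≈ -53.89 dB

-53.9 dB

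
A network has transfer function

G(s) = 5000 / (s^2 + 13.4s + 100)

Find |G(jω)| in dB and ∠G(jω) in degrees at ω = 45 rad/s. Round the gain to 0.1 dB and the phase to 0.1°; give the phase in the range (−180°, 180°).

At s = jω = j45:
quadratic: (j45)² + 13.4·j45 + 100 = -1925 + j603 → |·| ≈ 2017.2, ∠ ≈ 162.61°
|G| = 5000 / 2017.2 ≈ 2.4787
Gain = 20 log₁₀(2.4787) ≈ 7.88 dB
∠G = 0.00° − 162.61° = -162.61°

7.9 dB, -162.6°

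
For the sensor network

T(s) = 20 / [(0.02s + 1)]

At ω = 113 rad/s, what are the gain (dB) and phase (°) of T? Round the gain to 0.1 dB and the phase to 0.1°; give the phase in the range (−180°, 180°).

At ω = 113 rad/s:
pole (1 + j113·0.02) = 1 + j2.26 → |·| ≈ 2.4714, ∠ ≈ 66.13°
|T| = 20 · 1 / (2.4714) ≈ 8.0926
Gain = 20 log₁₀(8.0926) ≈ 18.16 dB
∠T = (0°) − (66.13°) = -66.13°

18.2 dB, -66.1°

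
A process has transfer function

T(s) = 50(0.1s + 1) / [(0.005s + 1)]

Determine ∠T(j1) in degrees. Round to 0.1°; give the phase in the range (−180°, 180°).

At ω = 1 rad/s:
zero (1 + j1·0.1) = 1 + j0.1 → |·| ≈ 1.005, ∠ ≈ 5.71°
pole (1 + j1·0.005) = 1 + j0.005 → |·| ≈ 1, ∠ ≈ 0.29°
∠T = (5.71°) − (0.29°) = 5.42°

5.4°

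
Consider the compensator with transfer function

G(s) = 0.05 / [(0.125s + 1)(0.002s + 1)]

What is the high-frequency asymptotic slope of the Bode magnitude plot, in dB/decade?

Each pole contributes −20 dB/decade at high frequency; each zero contributes +20 dB/decade.
Net: 0 zero(s) − 2 pole(s) → -40 dB/decade.

-40 dB/decade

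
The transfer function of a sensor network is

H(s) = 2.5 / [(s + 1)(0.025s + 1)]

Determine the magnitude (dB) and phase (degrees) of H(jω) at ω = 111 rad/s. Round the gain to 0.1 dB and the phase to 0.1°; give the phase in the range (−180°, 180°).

-42.3 dB, -159.7°

At ω = 111 rad/s:
pole (1 + j111·1) = 1 + j111 → |·| ≈ 111, ∠ ≈ 89.48°
pole (1 + j111·0.025) = 1 + j2.775 → |·| ≈ 2.9497, ∠ ≈ 70.18°
|H| = 2.5 · 1 / (111 · 2.9497) ≈ 0.0076355
Gain = 20 log₁₀(0.0076355) ≈ -42.34 dB
∠H = (0°) − (89.48° + 70.18°) = -159.66°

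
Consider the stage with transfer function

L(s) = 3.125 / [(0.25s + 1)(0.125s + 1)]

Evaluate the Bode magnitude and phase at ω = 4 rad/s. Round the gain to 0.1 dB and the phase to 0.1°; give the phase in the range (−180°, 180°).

At ω = 4 rad/s:
pole (1 + j4·0.25) = 1 + j1 → |·| ≈ 1.4142, ∠ ≈ 45.00°
pole (1 + j4·0.125) = 1 + j0.5 → |·| ≈ 1.118, ∠ ≈ 26.57°
|L| = 3.125 · 1 / (1.4142 · 1.118) ≈ 1.9765
Gain = 20 log₁₀(1.9765) ≈ 5.92 dB
∠L = (0°) − (45.00° + 26.57°) = -71.57°

5.9 dB, -71.6°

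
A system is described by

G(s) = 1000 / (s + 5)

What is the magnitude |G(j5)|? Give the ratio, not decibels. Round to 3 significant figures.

141

Substitute s = j5:
Numerator: 1000 = 1000 + j0
Denominator: (j5) + 5 = 5 + j5
|N| = √(1000² + 0²) ≈ 1000, ∠N ≈ 0.00°
|D| = √(5² + 5²) ≈ 7.0711, ∠D ≈ 45.00°
|G| = 1000 / 7.0711 ≈ 141.42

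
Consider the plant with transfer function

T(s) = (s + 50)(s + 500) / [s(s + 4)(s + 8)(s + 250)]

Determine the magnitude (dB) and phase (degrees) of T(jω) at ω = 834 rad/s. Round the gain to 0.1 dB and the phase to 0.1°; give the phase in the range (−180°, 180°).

At s = jω = j834:
zero (s+50): 50 + j834 → |·| = √(50²+834²) = √698056 ≈ 835.5, ∠ = arctan(834/50) ≈ 86.57°
zero (s+500): 500 + j834 → |·| = √(500²+834²) = √945556 ≈ 972.4, ∠ = arctan(834/500) ≈ 59.06°
pole (s+4): 4 + j834 → |·| = √(4²+834²) = √695572 ≈ 834.01, ∠ = arctan(834/4) ≈ 89.73°
pole (s+8): 8 + j834 → |·| = √(8²+834²) = √695620 ≈ 834.04, ∠ = arctan(834/8) ≈ 89.45°
pole (s+250): 250 + j834 → |·| = √(250²+834²) = √758056 ≈ 870.66, ∠ = arctan(834/250) ≈ 73.31°
pole at origin: |s| = 834, ∠ = 90.00° (in denominator)
|T| = 1 · 8.1244e+05 / 5.0509e+11 ≈ 1.6085e-06
Gain = 20 log₁₀(1.6085e-06) ≈ -115.87 dB
∠T = 145.63° − 342.49° = -196.86° ≡ 163.14° (principal value)

-115.9 dB, 163.1°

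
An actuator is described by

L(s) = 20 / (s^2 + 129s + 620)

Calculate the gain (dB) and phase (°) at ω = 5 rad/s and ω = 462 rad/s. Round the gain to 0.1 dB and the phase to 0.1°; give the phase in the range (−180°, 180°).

Substitute s = j5:
Numerator: 20 = 20 + j0
Denominator: (j5)^2 + 129(j5) + 620 = 595 + j645
|N| = √(20² + 0²) ≈ 20, ∠N ≈ 0.00°
|D| = √(595² + 645²) ≈ 877.52, ∠D ≈ 47.31°
|L| = 20 / 877.52 ≈ 0.022792
Gain = 20 log₁₀(0.022792) ≈ -32.84 dB
∠L = 0.00° − 47.31° = -47.31°

Substitute s = j462:
Numerator: 20 = 20 + j0
Denominator: (j462)^2 + 129(j462) + 620 = -212824 + j59598
|N| = √(20² + 0²) ≈ 20, ∠N ≈ 0.00°
|D| = √(212824² + 59598²) ≈ 2.2101e+05, ∠D ≈ 164.36°
|L| = 20 / 2.2101e+05 ≈ 9.0494e-05
Gain = 20 log₁₀(9.0494e-05) ≈ -80.87 dB
∠L = 0.00° − 164.36° = -164.36°

ω = 5: -32.8 dB, -47.3°; ω = 462: -80.9 dB, -164.4°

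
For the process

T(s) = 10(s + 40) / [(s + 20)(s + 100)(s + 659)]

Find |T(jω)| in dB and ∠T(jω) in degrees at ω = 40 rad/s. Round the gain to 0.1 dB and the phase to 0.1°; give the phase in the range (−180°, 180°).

-75.0 dB, -43.7°

At s = jω = j40:
zero (s+40): 40 + j40 → |·| = √(40²+40²) = √3200 ≈ 56.569, ∠ = arctan(40/40) ≈ 45.00°
pole (s+20): 20 + j40 → |·| = √(20²+40²) = √2000 ≈ 44.721, ∠ = arctan(40/20) ≈ 63.43°
pole (s+100): 100 + j40 → |·| = √(100²+40²) = √11600 ≈ 107.7, ∠ = arctan(40/100) ≈ 21.80°
pole (s+659): 659 + j40 → |·| = √(659²+40²) = √435881 ≈ 660.21, ∠ = arctan(40/659) ≈ 3.47°
|T| = 10 · 56.569 / 3.1799e+06 ≈ 0.0001779
Gain = 20 log₁₀(0.0001779) ≈ -75.00 dB
∠T = 45.00° − 88.70° = -43.70°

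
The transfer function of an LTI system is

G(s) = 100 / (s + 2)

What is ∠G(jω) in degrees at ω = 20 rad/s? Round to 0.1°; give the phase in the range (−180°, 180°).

-84.3°

Substitute s = j20:
Numerator: 100 = 100 + j0
Denominator: (j20) + 2 = 2 + j20
|N| = √(100² + 0²) ≈ 100, ∠N ≈ 0.00°
|D| = √(2² + 20²) ≈ 20.1, ∠D ≈ 84.29°
∠G = 0.00° − 84.29° = -84.29°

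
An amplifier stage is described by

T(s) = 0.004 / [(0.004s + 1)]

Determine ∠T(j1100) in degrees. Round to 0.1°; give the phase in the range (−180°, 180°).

-77.2°

At ω = 1100 rad/s:
pole (1 + j1100·0.004) = 1 + j4.4 → |·| ≈ 4.5122, ∠ ≈ 77.20°
∠T = (0°) − (77.20°) = -77.20°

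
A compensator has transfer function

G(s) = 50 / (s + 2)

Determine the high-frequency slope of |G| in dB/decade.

-20 dB/decade

Each pole contributes −20 dB/decade at high frequency; each zero contributes +20 dB/decade.
Net: 0 zero(s) − 1 pole(s) → -20 dB/decade.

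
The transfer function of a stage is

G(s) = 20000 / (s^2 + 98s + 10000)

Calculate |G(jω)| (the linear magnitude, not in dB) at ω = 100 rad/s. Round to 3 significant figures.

At s = jω = j100:
quadratic: (j100)² + 98·j100 + 10000 = 0 + j9800 → |·| ≈ 9800, ∠ ≈ 90.00°
|G| = 20000 / 9800 ≈ 2.0408

2.04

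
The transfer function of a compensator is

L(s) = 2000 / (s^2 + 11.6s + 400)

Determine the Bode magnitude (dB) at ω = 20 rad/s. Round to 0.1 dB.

At s = jω = j20:
quadratic: (j20)² + 11.6·j20 + 400 = 0 + j232 → |·| ≈ 232, ∠ ≈ 90.00°
|L| = 2000 / 232 ≈ 8.6207
Gain = 20 log₁₀(8.6207) ≈ 18.71 dB

18.7 dB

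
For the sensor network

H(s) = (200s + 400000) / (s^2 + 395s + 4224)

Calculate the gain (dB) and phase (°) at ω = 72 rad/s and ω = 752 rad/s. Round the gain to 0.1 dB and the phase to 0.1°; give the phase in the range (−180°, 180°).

ω = 72: 23.0 dB, -89.9°; ω = 752: -3.4 dB, -131.5°

Substitute s = j72:
Numerator: 200(j72) + 400000 = 400000 + j14400
Denominator: (j72)^2 + 395(j72) + 4224 = -960 + j28440
|N| = √(400000² + 14400²) ≈ 4.0026e+05, ∠N ≈ 2.06°
|D| = √(960² + 28440²) ≈ 28456, ∠D ≈ 91.93°
|H| = 4.0026e+05 / 28456 ≈ 14.066
Gain = 20 log₁₀(14.066) ≈ 22.96 dB
∠H = 2.06° − 91.93° = -89.87°

Substitute s = j752:
Numerator: 200(j752) + 400000 = 400000 + j150400
Denominator: (j752)^2 + 395(j752) + 4224 = -561280 + j297040
|N| = √(400000² + 150400²) ≈ 4.2734e+05, ∠N ≈ 20.61°
|D| = √(561280² + 297040²) ≈ 6.3503e+05, ∠D ≈ 152.11°
|H| = 4.2734e+05 / 6.3503e+05 ≈ 0.67294
Gain = 20 log₁₀(0.67294) ≈ -3.44 dB
∠H = 20.61° − 152.11° = -131.50°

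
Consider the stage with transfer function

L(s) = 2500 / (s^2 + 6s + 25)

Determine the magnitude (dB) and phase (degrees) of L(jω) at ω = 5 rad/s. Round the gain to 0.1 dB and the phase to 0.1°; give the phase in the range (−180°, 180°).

38.4 dB, -90.0°

At s = jω = j5:
quadratic: (j5)² + 6·j5 + 25 = 0 + j30 → |·| ≈ 30, ∠ ≈ 90.00°
|L| = 2500 / 30 ≈ 83.333
Gain = 20 log₁₀(83.333) ≈ 38.42 dB
∠L = 0.00° − 90.00° = -90.00°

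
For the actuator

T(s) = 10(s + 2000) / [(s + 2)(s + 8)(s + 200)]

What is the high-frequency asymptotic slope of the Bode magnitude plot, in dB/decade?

-40 dB/decade

Each pole contributes −20 dB/decade at high frequency; each zero contributes +20 dB/decade.
Net: 1 zero(s) − 3 pole(s) → -40 dB/decade.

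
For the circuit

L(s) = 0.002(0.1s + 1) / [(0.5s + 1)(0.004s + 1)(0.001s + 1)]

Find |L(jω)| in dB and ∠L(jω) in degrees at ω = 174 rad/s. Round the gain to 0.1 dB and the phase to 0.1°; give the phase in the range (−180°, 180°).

At ω = 174 rad/s:
zero (1 + j174·0.1) = 1 + j17.4 → |·| ≈ 17.429, ∠ ≈ 86.71°
pole (1 + j174·0.5) = 1 + j87 → |·| ≈ 87.006, ∠ ≈ 89.34°
pole (1 + j174·0.004) = 1 + j0.696 → |·| ≈ 1.2184, ∠ ≈ 34.84°
pole (1 + j174·0.001) = 1 + j0.174 → |·| ≈ 1.015, ∠ ≈ 9.87°
|L| = 0.002 · 17.429 / (87.006 · 1.2184 · 1.015) ≈ 0.00032396
Gain = 20 log₁₀(0.00032396) ≈ -69.79 dB
∠L = (86.71°) − (89.34° + 34.84° + 9.87°) = -47.34°

-69.8 dB, -47.3°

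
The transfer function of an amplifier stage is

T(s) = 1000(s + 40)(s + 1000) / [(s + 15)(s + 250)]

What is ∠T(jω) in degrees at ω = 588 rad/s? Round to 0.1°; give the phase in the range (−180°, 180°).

At s = jω = j588:
zero (s+40): 40 + j588 → |·| = √(40²+588²) = √347344 ≈ 589.36, ∠ = arctan(588/40) ≈ 86.11°
zero (s+1000): 1000 + j588 → |·| = √(1000²+588²) = √1345744 ≈ 1160.1, ∠ = arctan(588/1000) ≈ 30.46°
pole (s+15): 15 + j588 → |·| = √(15²+588²) = √345969 ≈ 588.19, ∠ = arctan(588/15) ≈ 88.54°
pole (s+250): 250 + j588 → |·| = √(250²+588²) = √408244 ≈ 638.94, ∠ = arctan(588/250) ≈ 66.97°
∠T = 116.57° − 155.51° = -38.94°

-38.9°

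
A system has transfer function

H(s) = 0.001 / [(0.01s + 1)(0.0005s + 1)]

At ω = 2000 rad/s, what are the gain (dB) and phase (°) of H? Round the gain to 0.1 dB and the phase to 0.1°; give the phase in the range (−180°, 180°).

At ω = 2000 rad/s:
pole (1 + j2000·0.01) = 1 + j20 → |·| ≈ 20.025, ∠ ≈ 87.14°
pole (1 + j2000·0.0005) = 1 + j1 → |·| ≈ 1.4142, ∠ ≈ 45.00°
|H| = 0.001 · 1 / (20.025 · 1.4142) ≈ 3.5312e-05
Gain = 20 log₁₀(3.5312e-05) ≈ -89.04 dB
∠H = (0°) − (87.14° + 45.00°) = -132.14°

-89.0 dB, -132.1°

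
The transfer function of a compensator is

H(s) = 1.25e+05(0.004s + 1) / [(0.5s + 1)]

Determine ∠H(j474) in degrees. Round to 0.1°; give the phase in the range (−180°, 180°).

-27.6°

At ω = 474 rad/s:
zero (1 + j474·0.004) = 1 + j1.896 → |·| ≈ 2.1436, ∠ ≈ 62.19°
pole (1 + j474·0.5) = 1 + j237 → |·| ≈ 237, ∠ ≈ 89.76°
∠H = (62.19°) − (89.76°) = -27.57°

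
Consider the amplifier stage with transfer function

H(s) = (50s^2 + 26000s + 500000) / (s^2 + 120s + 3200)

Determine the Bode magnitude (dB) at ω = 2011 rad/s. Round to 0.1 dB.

34.2 dB

Substitute s = j2011:
Numerator: 50(j2011)^2 + 26000(j2011) + 500000 = -201706050 + j52286000
Denominator: (j2011)^2 + 120(j2011) + 3200 = -4040921 + j241320
|N| = √(201706050² + 52286000²) ≈ 2.0837e+08, ∠N ≈ 165.47°
|D| = √(4040921² + 241320²) ≈ 4.0481e+06, ∠D ≈ 176.58°
|H| = 2.0837e+08 / 4.0481e+06 ≈ 51.474
Gain = 20 log₁₀(51.474) ≈ 34.23 dB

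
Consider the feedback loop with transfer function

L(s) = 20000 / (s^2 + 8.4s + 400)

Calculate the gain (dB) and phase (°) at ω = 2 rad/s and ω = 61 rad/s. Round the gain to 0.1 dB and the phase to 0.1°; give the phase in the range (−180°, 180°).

ω = 2: 34.1 dB, -2.4°; ω = 61: 15.5 dB, -171.2°

At s = jω = j2:
quadratic: (j2)² + 8.4·j2 + 400 = 396 + j16.8 → |·| ≈ 396.36, ∠ ≈ 2.43°
|L| = 20000 / 396.36 ≈ 50.459
Gain = 20 log₁₀(50.459) ≈ 34.06 dB
∠L = 0.00° − 2.43° = -2.43°

At s = jω = j61:
quadratic: (j61)² + 8.4·j61 + 400 = -3321 + j512.4 → |·| ≈ 3360.3, ∠ ≈ 171.23°
|L| = 20000 / 3360.3 ≈ 5.9518
Gain = 20 log₁₀(5.9518) ≈ 15.49 dB
∠L = 0.00° − 171.23° = -171.23°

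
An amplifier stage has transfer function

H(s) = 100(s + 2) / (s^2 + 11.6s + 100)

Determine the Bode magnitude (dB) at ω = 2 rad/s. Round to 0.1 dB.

At s = jω = j2:
zero (s+2): 2 + j2 → |·| = √(2²+2²) = √8 ≈ 2.8284, ∠ = arctan(2/2) ≈ 45.00°
quadratic: (j2)² + 11.6·j2 + 100 = 96 + j23.2 → |·| ≈ 98.764, ∠ ≈ 13.59°
|H| = 100 · 2.8284 / 98.764 ≈ 2.8638
Gain = 20 log₁₀(2.8638) ≈ 9.14 dB

9.1 dB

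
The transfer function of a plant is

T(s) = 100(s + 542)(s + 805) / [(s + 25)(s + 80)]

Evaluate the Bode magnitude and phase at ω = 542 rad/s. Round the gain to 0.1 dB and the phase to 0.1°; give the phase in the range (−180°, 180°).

At s = jω = j542:
zero (s+542): 542 + j542 → |·| = √(542²+542²) = √587528 ≈ 766.5, ∠ = arctan(542/542) ≈ 45.00°
zero (s+805): 805 + j542 → |·| = √(805²+542²) = √941789 ≈ 970.46, ∠ = arctan(542/805) ≈ 33.95°
pole (s+25): 25 + j542 → |·| = √(25²+542²) = √294389 ≈ 542.58, ∠ = arctan(542/25) ≈ 87.36°
pole (s+80): 80 + j542 → |·| = √(80²+542²) = √300164 ≈ 547.87, ∠ = arctan(542/80) ≈ 81.60°
|T| = 100 · 7.4386e+05 / 2.9726e+05 ≈ 250.24
Gain = 20 log₁₀(250.24) ≈ 47.97 dB
∠T = 78.95° − 168.96° = -90.01°

48.0 dB, -90.0°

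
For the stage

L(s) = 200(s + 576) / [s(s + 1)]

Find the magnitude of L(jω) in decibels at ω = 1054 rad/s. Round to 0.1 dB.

At s = jω = j1054:
zero (s+576): 576 + j1054 → |·| = √(576²+1054²) = √1442692 ≈ 1201.1, ∠ = arctan(1054/576) ≈ 61.34°
pole (s+1): 1 + j1054 → |·| = √(1²+1054²) = √1110917 ≈ 1054, ∠ = arctan(1054/1) ≈ 89.95°
pole at origin: |s| = 1054, ∠ = 90.00° (in denominator)
|L| = 200 · 1201.1 / 1.1109e+06 ≈ 0.21624
Gain = 20 log₁₀(0.21624) ≈ -13.30 dB

-13.3 dB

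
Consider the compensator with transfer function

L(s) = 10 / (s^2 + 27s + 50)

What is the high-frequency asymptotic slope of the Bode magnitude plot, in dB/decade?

-40 dB/decade

Each pole contributes −20 dB/decade at high frequency; each zero contributes +20 dB/decade.
Net: 0 zero(s) − 2 pole(s) → -40 dB/decade.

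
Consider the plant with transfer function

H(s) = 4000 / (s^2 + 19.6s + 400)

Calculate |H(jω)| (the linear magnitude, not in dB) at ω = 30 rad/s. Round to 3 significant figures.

5.18

At s = jω = j30:
quadratic: (j30)² + 19.6·j30 + 400 = -500 + j588 → |·| ≈ 771.84, ∠ ≈ 130.38°
|H| = 4000 / 771.84 ≈ 5.1824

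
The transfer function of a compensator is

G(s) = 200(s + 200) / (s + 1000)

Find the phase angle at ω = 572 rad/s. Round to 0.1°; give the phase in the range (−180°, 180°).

41.0°

At s = jω = j572:
zero (s+200): 200 + j572 → |·| = √(200²+572²) = √367184 ≈ 605.96, ∠ = arctan(572/200) ≈ 70.73°
pole (s+1000): 1000 + j572 → |·| = √(1000²+572²) = √1327184 ≈ 1152, ∠ = arctan(572/1000) ≈ 29.77°
∠G = 70.73° − 29.77° = 40.96°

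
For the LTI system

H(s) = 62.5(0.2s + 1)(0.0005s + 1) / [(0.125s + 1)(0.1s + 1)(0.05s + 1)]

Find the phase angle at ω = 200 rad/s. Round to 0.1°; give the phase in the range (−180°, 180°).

-164.9°

At ω = 200 rad/s:
zero (1 + j200·0.2) = 1 + j40 → |·| ≈ 40.012, ∠ ≈ 88.57°
zero (1 + j200·0.0005) = 1 + j0.1 → |·| ≈ 1.005, ∠ ≈ 5.71°
pole (1 + j200·0.125) = 1 + j25 → |·| ≈ 25.02, ∠ ≈ 87.71°
pole (1 + j200·0.1) = 1 + j20 → |·| ≈ 20.025, ∠ ≈ 87.14°
pole (1 + j200·0.05) = 1 + j10 → |·| ≈ 10.05, ∠ ≈ 84.29°
∠H = (88.57° + 5.71°) − (87.71° + 87.14° + 84.29°) = -164.86°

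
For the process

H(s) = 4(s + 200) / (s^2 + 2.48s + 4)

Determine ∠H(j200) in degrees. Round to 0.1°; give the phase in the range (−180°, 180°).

-134.3°

At s = jω = j200:
zero (s+200): 200 + j200 → |·| = √(200²+200²) = √80000 ≈ 282.84, ∠ = arctan(200/200) ≈ 45.00°
quadratic: (j200)² + 2.48·j200 + 4 = -39996 + j496 → |·| ≈ 39999, ∠ ≈ 179.29°
∠H = 45.00° − 179.29° = -134.29°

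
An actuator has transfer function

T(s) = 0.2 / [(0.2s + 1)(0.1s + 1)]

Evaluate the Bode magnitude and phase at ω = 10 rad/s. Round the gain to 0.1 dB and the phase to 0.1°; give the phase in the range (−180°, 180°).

At ω = 10 rad/s:
pole (1 + j10·0.2) = 1 + j2 → |·| ≈ 2.2361, ∠ ≈ 63.43°
pole (1 + j10·0.1) = 1 + j1 → |·| ≈ 1.4142, ∠ ≈ 45.00°
|T| = 0.2 · 1 / (2.2361 · 1.4142) ≈ 0.063245
Gain = 20 log₁₀(0.063245) ≈ -23.98 dB
∠T = (0°) − (63.43° + 45.00°) = -108.43°

-24.0 dB, -108.4°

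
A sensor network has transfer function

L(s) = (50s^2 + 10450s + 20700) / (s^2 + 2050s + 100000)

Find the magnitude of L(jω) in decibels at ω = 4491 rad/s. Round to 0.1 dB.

33.2 dB

Substitute s = j4491:
Numerator: 50(j4491)^2 + 10450(j4491) + 20700 = -1008433350 + j46930950
Denominator: (j4491)^2 + 2050(j4491) + 100000 = -20069081 + j9206550
|N| = √(1008433350² + 46930950²) ≈ 1.0095e+09, ∠N ≈ 177.34°
|D| = √(20069081² + 9206550²) ≈ 2.208e+07, ∠D ≈ 155.36°
|L| = 1.0095e+09 / 2.208e+07 ≈ 45.72
Gain = 20 log₁₀(45.72) ≈ 33.20 dB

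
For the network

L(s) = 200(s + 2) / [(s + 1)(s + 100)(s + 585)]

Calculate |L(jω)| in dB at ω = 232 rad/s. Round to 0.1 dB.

-58.0 dB

At s = jω = j232:
zero (s+2): 2 + j232 → |·| = √(2²+232²) = √53828 ≈ 232.01, ∠ = arctan(232/2) ≈ 89.51°
pole (s+1): 1 + j232 → |·| = √(1²+232²) = √53825 ≈ 232, ∠ = arctan(232/1) ≈ 89.75°
pole (s+100): 100 + j232 → |·| = √(100²+232²) = √63824 ≈ 252.63, ∠ = arctan(232/100) ≈ 66.68°
pole (s+585): 585 + j232 → |·| = √(585²+232²) = √396049 ≈ 629.32, ∠ = arctan(232/585) ≈ 21.63°
|L| = 200 · 232.01 / 3.6885e+07 ≈ 0.001258
Gain = 20 log₁₀(0.001258) ≈ -58.01 dB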